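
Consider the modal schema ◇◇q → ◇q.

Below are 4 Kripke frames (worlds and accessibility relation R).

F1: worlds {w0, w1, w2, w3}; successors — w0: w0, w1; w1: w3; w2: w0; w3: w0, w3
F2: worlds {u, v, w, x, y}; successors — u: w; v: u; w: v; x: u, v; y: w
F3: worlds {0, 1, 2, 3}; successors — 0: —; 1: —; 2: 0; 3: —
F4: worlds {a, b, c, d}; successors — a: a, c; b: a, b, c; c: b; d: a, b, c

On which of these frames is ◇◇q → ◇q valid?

F3

Frame correspondent (Sahlqvist): ∀x ∀y ∀z (Rxy ∧ Ryz → Rxz) — i.e. transitivity.
F1: fails — Rw3w0 and Rw0w1 but not Rw3w1.
F2: fails — Ruw and Rwv but not Ruv.
F3: ✓.
F4: fails — Rcb and Rbc but not Rcc.
Valid on: F3.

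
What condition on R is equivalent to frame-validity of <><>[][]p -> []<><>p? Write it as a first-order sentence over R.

This is a Sahlqvist (Geach-type) schema ◇^2□^2p → □^1◇^2p.
First-order correspondent: forall x forall y forall z ((x R^2 y & xRz) -> exists w (y R^2 w & z R^2 w)).

forall x forall y forall z ((x R^2 y & xRz) -> exists w (y R^2 w & z R^2 w))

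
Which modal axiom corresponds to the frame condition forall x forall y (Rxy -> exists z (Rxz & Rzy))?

□□s → □s

A defining formula is □□s → □s (the C4 axiom).
Suppose □□s→□s is valid. Take Rxy and set V(s)={w : xR²w}. Then □□s at x, so □s at x, so s at y, i.e. ∃z(Rxz∧Rzy).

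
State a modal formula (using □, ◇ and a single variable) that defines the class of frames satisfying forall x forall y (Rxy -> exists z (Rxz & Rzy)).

□□q → □q

This is density; the standard corresponding axiom is C4: □□q → □q.
Suppose □□q→□q is valid. Take Rxy and set V(q)={w : xR²w}. Then □□q at x, so □q at x, so q at y, i.e. ∃z(Rxz∧Rzy).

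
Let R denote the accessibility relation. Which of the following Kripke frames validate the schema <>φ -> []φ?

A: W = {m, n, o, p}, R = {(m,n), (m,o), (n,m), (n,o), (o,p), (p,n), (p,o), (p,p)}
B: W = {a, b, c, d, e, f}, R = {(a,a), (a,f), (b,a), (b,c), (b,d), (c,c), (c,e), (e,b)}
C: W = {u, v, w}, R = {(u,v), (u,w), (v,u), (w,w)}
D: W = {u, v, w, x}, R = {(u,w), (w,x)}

This is the axiom for partial functionality; its first-order frame correspondent is forall x forall y forall z (Rxy & Rxz -> y = z).
A: fails — m sees both n and o.
B: fails — a sees both a and f.
C: fails — u sees both v and w.
D: condition met.

D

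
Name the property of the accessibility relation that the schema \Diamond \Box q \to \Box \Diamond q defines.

Suppose ◇□q→□◇q is valid. Take Rxy, Rxz and set V(q)={w : Ryw}. Then □q at y so ◇□q at x, so □◇q at x, so ◇q at z, giving w with Rzw and Ryw.

convergence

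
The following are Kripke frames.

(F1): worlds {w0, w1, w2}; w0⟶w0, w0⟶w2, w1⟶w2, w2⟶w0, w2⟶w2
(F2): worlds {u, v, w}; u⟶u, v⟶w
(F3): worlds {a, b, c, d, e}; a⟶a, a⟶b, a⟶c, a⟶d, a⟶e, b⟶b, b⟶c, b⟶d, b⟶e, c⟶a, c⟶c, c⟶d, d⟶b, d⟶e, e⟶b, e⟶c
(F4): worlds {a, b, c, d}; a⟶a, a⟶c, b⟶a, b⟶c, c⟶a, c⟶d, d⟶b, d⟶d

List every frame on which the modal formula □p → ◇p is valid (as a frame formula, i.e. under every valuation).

The schema corresponds to seriality: ∀x ∃y Rxy.
(F1): satisfies the condition.
(F2): fails — world w has no successor.
(F3): satisfies the condition.
(F4): satisfies the condition.

(F1), (F3), (F4)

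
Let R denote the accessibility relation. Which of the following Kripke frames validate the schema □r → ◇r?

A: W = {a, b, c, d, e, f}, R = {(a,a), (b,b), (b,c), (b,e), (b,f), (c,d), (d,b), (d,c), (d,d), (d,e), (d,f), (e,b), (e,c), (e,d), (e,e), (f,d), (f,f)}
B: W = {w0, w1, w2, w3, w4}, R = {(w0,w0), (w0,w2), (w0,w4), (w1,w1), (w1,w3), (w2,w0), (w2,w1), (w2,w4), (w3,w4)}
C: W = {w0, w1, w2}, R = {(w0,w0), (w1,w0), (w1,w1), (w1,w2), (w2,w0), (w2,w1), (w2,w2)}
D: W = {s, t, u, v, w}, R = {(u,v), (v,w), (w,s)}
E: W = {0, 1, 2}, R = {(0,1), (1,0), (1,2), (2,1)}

This is the axiom for seriality; its first-order frame correspondent is ∀x ∃y Rxy.
A: condition met.
B: fails — world w4 has no successor.
C: condition met.
D: fails — world s has no successor.
E: condition met.

A, C, E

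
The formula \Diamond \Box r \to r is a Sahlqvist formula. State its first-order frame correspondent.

This is a form of the B axiom.
Its frame correspondent is symmetry — \forall x \forall y (Rxy \to Ryx).

symmetry: \forall x \forall y (Rxy \to Ryx)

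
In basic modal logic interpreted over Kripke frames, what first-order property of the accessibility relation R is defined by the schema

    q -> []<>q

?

symmetry: forall x forall y (Rxy -> Ryx)

This schema is the B axiom.
It corresponds to symmetry: forall x forall y (Rxy -> Ryx).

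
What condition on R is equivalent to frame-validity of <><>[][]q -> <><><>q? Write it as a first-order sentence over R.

This is a Sahlqvist (Geach-type) schema ◇^2□^2q → □^0◇^3q.
Minimal-valuation argument: fix x; take any y with xR^2y and any z with xR^0z. Set V(q) to the set of worlds R-reachable from y in exactly 2 steps. Then □^2q holds at y, so the antecedent holds at x; validity forces ◇^3q at z, giving a w with zR^3w and yR^2w.
First-order correspondent: forall x forall y (x R^2 y -> exists w (y R^2 w & x R^3 w)).

forall x forall y (x R^2 y -> exists w (y R^2 w & x R^3 w))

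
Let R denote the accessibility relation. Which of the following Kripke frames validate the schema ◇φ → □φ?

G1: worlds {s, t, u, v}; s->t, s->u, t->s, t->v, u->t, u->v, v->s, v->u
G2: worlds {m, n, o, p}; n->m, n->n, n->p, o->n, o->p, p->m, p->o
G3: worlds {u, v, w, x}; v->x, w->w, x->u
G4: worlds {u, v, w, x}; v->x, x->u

Frame correspondent (Sahlqvist): ∀x ∀y ∀z (Rxy ∧ Rxz → y = z) — i.e. partial functionality.
G1: fails — s sees both t and u.
G2: fails — n sees both m and n.
G3: condition met.
G4: condition met.
Valid on: G3, G4.

G3, G4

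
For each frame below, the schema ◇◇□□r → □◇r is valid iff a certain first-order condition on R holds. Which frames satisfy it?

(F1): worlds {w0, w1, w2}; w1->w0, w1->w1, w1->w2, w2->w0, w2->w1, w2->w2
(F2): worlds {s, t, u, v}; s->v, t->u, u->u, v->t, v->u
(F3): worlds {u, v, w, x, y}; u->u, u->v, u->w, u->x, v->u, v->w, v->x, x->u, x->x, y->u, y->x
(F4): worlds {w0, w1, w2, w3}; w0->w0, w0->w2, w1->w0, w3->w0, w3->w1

The schema corresponds to a generalized confluence (Geach) condition: ∀x ∀y ∀z ((xR²y ∧ xRz) → ∃w (yR²w ∧ zRw)).
(F1): fails — w1R²w0, w1Rw0 but no w with w0R²w and w0Rw.
(F2): satisfies the condition.
(F3): fails — uR²u, uRw but no t with uR²t and wRt.
(F4): fails — w0R²w0, w0Rw2 but no w with w0R²w and w2Rw.

(F2)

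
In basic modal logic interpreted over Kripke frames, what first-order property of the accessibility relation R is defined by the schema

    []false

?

This is the Ver axiom.
It corresponds to emptiness of R: forall x forall y ~Rxy.

emptiness of R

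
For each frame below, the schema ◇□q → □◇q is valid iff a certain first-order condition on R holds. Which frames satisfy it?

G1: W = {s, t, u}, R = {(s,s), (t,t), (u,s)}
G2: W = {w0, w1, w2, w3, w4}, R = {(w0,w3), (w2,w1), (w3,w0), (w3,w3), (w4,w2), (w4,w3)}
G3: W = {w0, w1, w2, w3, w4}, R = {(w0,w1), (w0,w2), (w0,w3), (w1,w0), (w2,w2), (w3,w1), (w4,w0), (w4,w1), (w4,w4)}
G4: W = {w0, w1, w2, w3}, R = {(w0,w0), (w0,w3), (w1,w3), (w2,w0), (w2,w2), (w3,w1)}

Frame correspondent (Sahlqvist): ∀x ∀y ∀z (Rxy ∧ Rxz → ∃w (Ryw ∧ Rzw)) — i.e. convergence.
G1: holds.
G2: fails — Rw2w1 and Rw2w1 but w1 and w1 have no common successor.
G3: fails — Rw0w1 and Rw0w2 but w1 and w2 have no common successor.
G4: fails — Rw0w0 and Rw0w3 but w0 and w3 have no common successor.
Valid on: G1.

G1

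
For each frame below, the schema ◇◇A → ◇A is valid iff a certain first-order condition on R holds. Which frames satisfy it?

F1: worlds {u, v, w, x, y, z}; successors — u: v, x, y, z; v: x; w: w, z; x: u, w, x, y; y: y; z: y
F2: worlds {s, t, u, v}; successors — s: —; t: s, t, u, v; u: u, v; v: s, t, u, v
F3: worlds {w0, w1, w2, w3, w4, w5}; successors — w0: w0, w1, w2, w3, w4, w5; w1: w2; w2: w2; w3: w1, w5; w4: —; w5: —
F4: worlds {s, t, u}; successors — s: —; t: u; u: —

F4

This is the axiom for transitivity; its first-order frame correspondent is ∀x ∀y ∀z (Rxy ∧ Ryz → Rxz).
F1: fails — Rxw and Rwz but not Rxz.
F2: fails — Ruv and Rvt but not Rut.
F3: fails — Rw3w1 and Rw1w2 but not Rw3w2.
F4: holds.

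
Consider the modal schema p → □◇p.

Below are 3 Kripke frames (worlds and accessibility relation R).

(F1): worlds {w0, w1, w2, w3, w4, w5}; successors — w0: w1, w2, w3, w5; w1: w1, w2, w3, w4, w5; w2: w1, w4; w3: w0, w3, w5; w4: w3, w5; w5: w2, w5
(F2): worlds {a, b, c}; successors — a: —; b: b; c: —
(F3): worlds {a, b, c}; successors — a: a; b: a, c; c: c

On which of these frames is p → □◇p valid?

Frame correspondent (Sahlqvist): ∀x ∀y (Rxy → Ryx) — i.e. symmetry.
(F1): fails — Rw1w5 but not Rw5w1.
(F2): satisfies the condition.
(F3): fails — Rba but not Rab.
Valid on: (F2).

(F2)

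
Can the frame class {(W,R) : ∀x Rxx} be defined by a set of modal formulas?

The condition is reflexivity. A defining modal formula is □r → r.
Suppose □r→r is valid. At any x set V(r)={w : Rxw}. Then □r holds at x, so r holds at x, i.e. Rxx.

Yes — defined by □r → r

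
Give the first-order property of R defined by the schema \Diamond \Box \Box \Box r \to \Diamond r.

This is a Sahlqvist (Geach-type) schema ◇^1□^3r → □^0◇^1r.
First-order correspondent: \forall x \forall y (xRy \to \exists w (y R^3 w \wedge xRw)).

\forall x \forall y (xRy \to \exists w (y R^3 w \wedge xRw))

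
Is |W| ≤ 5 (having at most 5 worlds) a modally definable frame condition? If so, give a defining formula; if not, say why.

No — not modally definable

Modal frame validity is preserved under disjoint unions.
Any modal formula valid on each of 6 disjoint one-world frames is valid on their disjoint union (validity is preserved under disjoint unions). Each one-world frame has |W|=1≤5, but the union has |W|=6.
Hence having at most 5 worlds is not modally definable.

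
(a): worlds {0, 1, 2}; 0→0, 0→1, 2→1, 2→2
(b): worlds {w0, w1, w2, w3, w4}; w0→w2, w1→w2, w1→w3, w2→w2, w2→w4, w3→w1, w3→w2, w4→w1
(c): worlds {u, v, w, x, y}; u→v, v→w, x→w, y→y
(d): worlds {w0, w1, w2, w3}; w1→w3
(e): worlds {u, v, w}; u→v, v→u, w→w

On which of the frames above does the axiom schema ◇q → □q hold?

(c), (d), (e)

This is the axiom for partial functionality; its first-order frame correspondent is ∀x ∀y ∀z (Rxy ∧ Rxz → y = z).
(a): fails — 0 sees both 0 and 1.
(b): fails — w1 sees both w2 and w3.
(c): condition met.
(d): condition met.
(e): condition met.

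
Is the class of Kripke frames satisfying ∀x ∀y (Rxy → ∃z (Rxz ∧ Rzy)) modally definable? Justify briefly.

Yes: it is density, defined by the C4 schema □□q → □q.
Suppose □□q→□q is valid. Take Rxy and set V(q)={w : xR²w}. Then □□q at x, so □q at x, so q at y, i.e. ∃z(Rxz∧Rzy).

Definable; □□q → □q defines it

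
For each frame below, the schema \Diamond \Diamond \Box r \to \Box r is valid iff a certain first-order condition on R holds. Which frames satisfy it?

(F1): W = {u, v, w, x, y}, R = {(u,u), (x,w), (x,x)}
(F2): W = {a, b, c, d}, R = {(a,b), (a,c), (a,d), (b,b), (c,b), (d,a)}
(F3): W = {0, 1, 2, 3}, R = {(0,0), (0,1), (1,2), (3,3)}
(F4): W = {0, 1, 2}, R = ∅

Frame correspondent (Sahlqvist): \forall x \forall y \forall z ((x R^2 y \wedge xRz) \to \exists w (yRw \wedge z = w)) — i.e. a generalized confluence (Geach) condition.
(F1): fails — xR²w, xRw but no t with wRt and w=t.
(F2): fails — aR²b, aRc but no w with bRw and c=w.
(F3): fails — 0R²1, 0R0 but no w with 1Rw and 0=w.
(F4): holds.
Valid on: (F4).

(F4)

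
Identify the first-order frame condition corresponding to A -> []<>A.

This schema is the B axiom.
It corresponds to symmetry: forall x forall y (Rxy -> Ryx).

symmetry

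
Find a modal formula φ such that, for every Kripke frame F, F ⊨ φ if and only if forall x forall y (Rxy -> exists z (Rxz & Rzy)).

A defining formula is □□q → □q (the C4 axiom).

□□q → □q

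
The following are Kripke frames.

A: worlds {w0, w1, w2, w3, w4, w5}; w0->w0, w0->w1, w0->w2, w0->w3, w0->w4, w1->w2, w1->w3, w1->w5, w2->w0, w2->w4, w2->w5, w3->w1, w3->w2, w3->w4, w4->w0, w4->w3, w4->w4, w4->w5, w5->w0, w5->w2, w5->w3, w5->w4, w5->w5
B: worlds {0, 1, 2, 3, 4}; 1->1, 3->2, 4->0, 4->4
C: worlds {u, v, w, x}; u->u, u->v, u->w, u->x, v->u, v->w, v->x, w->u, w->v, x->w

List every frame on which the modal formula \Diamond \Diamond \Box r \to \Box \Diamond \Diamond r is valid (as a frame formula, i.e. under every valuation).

Frame correspondent (Sahlqvist): \forall x \forall y \forall z ((x R^2 y \wedge xRz) \to \exists w (yRw \wedge z R^2 w)) — i.e. a generalized confluence (Geach) condition.
A: condition met.
B: fails — 4R²0, 4R0 but no w with 0Rw and 0R²w.
C: fails — uR²x, uRx but no t with xRt and xR²t.

A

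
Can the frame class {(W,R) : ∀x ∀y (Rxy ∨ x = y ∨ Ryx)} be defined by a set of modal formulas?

Modal frame validity is preserved under disjoint unions.
Take 2 disjoint single-world reflexive frames: each is trivially connected, but their disjoint union has 2 worlds with no edge between distinct components, so it is not connected.
So no modal formula (or set of formulas) defines exactly the connected frames.

Not definable by any modal formula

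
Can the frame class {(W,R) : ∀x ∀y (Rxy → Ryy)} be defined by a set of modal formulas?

Yes: it is shift-reflexivity, defined by the T□ schema □(□p → p).
Suppose □(□p→p) is valid. Take Rxy and set V(p)={w : Ryw}. Then at y, □p holds; since □(□p→p) at x, □p→p at y, so p at y, i.e. Ryy.

Yes, by □(□p → p)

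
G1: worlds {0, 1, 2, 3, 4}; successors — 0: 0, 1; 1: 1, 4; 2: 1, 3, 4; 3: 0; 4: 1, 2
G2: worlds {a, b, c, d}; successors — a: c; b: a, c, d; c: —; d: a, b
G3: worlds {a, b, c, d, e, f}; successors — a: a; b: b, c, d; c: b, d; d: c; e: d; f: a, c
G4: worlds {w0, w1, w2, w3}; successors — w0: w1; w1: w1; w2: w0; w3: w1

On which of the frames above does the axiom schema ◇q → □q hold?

The schema corresponds to partial functionality: ∀x ∀y ∀z (Rxy ∧ Rxz → y = z).
G1: fails — 0 sees both 0 and 1.
G2: fails — b sees both a and c.
G3: fails — b sees both b and c.
G4: condition met.

G4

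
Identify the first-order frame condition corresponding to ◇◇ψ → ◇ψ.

This schema is equivalent to the 4 axiom □ψ → □□ψ.
Its frame correspondent is transitivity — ∀x ∀y ∀z (Rxy ∧ Ryz → Rxz).

transitivity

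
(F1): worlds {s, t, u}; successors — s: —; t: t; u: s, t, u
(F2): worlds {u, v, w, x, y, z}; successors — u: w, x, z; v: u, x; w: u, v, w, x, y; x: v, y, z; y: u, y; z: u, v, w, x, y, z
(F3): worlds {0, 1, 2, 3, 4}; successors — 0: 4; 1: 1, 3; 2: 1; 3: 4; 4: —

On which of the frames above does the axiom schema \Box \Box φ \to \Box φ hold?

Frame correspondent (Sahlqvist): \forall x \forall y (Rxy \to \exists z (Rxz \wedge Rzy)) — i.e. density.
(F1): satisfies the condition.
(F2): fails — Rvu but no t with Rvt and Rtu.
(F3): fails — R34 but no z with R3z and Rz4.
Valid on: (F1).

(F1)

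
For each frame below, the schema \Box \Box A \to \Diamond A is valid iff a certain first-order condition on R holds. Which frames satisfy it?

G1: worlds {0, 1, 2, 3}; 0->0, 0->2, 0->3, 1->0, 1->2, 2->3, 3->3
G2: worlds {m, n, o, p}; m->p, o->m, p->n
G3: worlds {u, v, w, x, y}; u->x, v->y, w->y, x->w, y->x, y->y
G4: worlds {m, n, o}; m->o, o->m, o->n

This is the axiom for a generalized confluence (Geach) condition; its first-order frame correspondent is \forall x \exists w (x R^2 w \wedge xRw).
G1: holds.
G2: fails — at m but no w with mR²w and mRw.
G3: fails — at u but no t with uR²t and uRt.
G4: fails — at m but no w with mR²w and mRw.
Valid on: G1.

G1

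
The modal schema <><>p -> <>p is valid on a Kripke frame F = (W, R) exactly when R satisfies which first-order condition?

Equivalently (dual form): □p → □□p.
Suppose □p→□□p is valid. Take Rxy, Ryz and set V(p)={w : Rxw}. Then □p at x, so □□p at x, so □p at y, so p at z, i.e. Rxz.

transitivity: forall x forall y forall z (Rxy & Ryz -> Rxz)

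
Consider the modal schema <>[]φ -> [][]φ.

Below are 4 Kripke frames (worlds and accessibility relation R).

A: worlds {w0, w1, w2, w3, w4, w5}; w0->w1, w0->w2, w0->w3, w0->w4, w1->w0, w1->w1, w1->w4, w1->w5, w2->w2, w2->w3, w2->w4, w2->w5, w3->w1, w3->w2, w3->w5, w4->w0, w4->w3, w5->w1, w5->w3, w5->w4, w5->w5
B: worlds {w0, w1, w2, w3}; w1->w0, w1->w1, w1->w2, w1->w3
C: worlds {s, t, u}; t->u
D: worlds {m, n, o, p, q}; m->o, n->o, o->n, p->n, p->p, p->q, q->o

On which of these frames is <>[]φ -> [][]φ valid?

The schema corresponds to a generalized confluence (Geach) condition: forall x forall y forall z ((xRy & x R^2 z) -> exists w (yRw & z = w)).
A: fails — w0Rw1, w0R²w2 but no w with w1Rw and w2=w.
B: fails — w1Rw0, w1R²w0 but no w with w0Rw and w0=w.
C: satisfies the condition.
D: fails — pRn, pR²n but no w with nRw and n=w.

C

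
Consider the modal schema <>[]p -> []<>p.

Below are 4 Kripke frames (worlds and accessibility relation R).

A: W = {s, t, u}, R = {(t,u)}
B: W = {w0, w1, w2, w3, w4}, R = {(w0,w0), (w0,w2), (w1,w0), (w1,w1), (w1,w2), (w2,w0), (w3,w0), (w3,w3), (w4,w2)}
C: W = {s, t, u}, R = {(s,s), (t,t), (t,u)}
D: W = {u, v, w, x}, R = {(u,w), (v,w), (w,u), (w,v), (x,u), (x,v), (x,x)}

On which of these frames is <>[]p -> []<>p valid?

B

The schema corresponds to convergence: forall x forall y forall z (Rxy & Rxz -> exists w (Ryw & Rzw)).
A: fails — Rtu and Rtu but u and u have no common successor.
B: ✓.
C: fails — Rtt and Rtu but t and u have no common successor.
D: fails — Rxu and Rxx but u and x have no common successor.
Valid on: B.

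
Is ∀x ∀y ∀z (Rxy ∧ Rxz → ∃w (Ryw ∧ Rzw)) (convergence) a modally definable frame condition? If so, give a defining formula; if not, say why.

The condition is convergence. A defining modal formula is ◇□p → □◇p.

Definable; ◇□p → □◇p defines it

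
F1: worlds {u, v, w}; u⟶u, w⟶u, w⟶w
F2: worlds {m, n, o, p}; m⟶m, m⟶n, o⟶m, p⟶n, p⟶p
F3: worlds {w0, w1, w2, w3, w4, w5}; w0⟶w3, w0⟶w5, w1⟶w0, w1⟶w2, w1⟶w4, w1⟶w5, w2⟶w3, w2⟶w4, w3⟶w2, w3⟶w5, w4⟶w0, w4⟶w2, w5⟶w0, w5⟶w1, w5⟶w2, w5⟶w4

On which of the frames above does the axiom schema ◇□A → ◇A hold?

Frame correspondent (Sahlqvist): ∀x ∀y (xRy → ∃w (yRw ∧ xRw)) — i.e. a generalized confluence (Geach) condition.
F1: condition met.
F2: fails — mRn but no w with nRw and mRw.
F3: fails — w0Rw5 but no w with w5Rw and w0Rw.

F1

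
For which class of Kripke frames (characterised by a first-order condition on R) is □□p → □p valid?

Suppose □□p→□p is valid. Take Rxy and set V(p)={w : xR²w}. Then □□p at x, so □p at x, so p at y, i.e. ∃z(Rxz∧Rzy).

density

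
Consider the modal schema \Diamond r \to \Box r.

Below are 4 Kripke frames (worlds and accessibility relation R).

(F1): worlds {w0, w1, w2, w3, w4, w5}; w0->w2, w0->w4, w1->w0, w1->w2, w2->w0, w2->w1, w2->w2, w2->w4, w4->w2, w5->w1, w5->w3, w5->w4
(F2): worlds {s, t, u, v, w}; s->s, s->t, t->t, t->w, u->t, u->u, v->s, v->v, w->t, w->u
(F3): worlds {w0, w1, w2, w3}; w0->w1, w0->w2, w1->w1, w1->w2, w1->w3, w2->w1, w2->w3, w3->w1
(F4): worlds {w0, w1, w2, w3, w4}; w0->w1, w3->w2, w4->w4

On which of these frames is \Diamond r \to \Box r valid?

(F4)

Frame correspondent (Sahlqvist): \forall x \forall y \forall z (Rxy \wedge Rxz \to y = z) — i.e. partial functionality.
(F1): fails — w0 sees both w2 and w4.
(F2): fails — s sees both s and t.
(F3): fails — w0 sees both w1 and w2.
(F4): condition met.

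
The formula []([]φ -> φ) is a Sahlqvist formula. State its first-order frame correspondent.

shift-reflexivity: forall x forall y (Rxy -> Ryy)

This schema is the T□ axiom.
Its frame correspondent is shift-reflexivity — forall x forall y (Rxy -> Ryy).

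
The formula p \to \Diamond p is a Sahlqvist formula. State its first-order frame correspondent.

reflexivity

Equivalently (dual form): □p → p.
Suppose □p→p is valid. At any x set V(p)={w : Rxw}. Then □p holds at x, so p holds at x, i.e. Rxx.
Conversely, on a frame with reflexivity the schema holds at every world under every valuation.
So the correspondent is reflexivity.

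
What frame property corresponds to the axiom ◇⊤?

This schema is equivalent to the D axiom □p → ◇p.
Its frame correspondent is seriality — ∀x ∃y Rxy.

seriality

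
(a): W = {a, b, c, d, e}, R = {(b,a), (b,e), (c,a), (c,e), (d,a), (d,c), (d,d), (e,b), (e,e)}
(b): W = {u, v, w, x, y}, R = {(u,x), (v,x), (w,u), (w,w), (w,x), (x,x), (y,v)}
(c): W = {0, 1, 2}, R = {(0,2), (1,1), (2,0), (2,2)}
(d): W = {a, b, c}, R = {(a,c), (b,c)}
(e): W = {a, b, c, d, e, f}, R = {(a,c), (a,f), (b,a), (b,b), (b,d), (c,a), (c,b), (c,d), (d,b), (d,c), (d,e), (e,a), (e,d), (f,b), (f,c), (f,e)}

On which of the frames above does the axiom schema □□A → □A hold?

(c)

This is the axiom for density; its first-order frame correspondent is ∀x ∀y (Rxy → ∃z (Rxz ∧ Rzy)).
(a): fails — Rba but no z with Rbz and Rza.
(b): fails — Ryv but no z with Ryz and Rzv.
(c): satisfies the condition.
(d): fails — Rac but no z with Raz and Rzc.
(e): fails — Rde but no z with Rdz and Rze.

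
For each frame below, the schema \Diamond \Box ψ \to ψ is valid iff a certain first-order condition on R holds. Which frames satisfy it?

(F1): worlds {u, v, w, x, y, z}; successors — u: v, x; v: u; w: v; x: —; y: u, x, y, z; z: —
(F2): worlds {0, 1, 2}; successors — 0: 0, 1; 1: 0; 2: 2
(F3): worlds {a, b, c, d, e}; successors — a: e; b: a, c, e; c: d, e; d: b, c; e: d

The schema corresponds to symmetry: \forall x \forall y (Rxy \to Ryx).
(F1): fails — Ryx but not Rxy.
(F2): holds.
(F3): fails — Rbc but not Rcb.
Valid on: (F2).

(F2)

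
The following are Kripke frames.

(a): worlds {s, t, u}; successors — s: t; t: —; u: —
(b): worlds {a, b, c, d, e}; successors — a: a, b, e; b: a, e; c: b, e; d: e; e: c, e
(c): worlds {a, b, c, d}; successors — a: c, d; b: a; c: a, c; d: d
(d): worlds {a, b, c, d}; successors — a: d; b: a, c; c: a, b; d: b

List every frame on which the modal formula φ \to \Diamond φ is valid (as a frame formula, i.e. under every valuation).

This is the axiom for reflexivity; its first-order frame correspondent is \forall x Rxx.
(a): fails — world s does not see itself.
(b): fails — world b does not see itself.
(c): fails — world a does not see itself.
(d): fails — world a does not see itself.
Valid on no frame.

none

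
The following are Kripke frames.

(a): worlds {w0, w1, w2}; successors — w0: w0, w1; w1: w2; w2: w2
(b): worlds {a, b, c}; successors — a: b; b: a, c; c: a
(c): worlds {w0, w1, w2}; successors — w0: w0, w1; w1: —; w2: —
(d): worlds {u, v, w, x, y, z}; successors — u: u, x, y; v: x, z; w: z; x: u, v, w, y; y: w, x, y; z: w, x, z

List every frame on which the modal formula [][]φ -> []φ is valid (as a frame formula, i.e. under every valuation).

Frame correspondent (Sahlqvist): forall x forall y (Rxy -> exists z (Rxz & Rzy)) — i.e. density.
(a): condition met.
(b): fails — Rca but no z with Rcz and Rza.
(c): condition met.
(d): fails — Rxv but no t with Rxt and Rtv.
Valid on: (a), (c).

(a), (c)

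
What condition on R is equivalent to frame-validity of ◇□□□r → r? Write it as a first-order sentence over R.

This is a Sahlqvist (Geach-type) schema ◇^1□^3r → □^0◇^0r.
Minimal-valuation argument: fix x; take any y with xR^1y and any z with xR^0z. Set V(r) to the set of worlds R-reachable from y in exactly 3 steps. Then □^3r holds at y, so the antecedent holds at x; validity forces ◇^0r at z, giving a w with zR^0w and yR^3w.
First-order correspondent: ∀x ∀y (xRy → ∃w (yR³w ∧ x = w)).

∀x ∀y (xRy → ∃w (yR³w ∧ x = w))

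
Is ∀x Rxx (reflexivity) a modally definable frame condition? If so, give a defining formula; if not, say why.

Yes, by □q → q

The condition is reflexivity. A defining modal formula is □q → q.
Suppose □q→q is valid. At any x set V(q)={w : Rxw}. Then □q holds at x, so q holds at x, i.e. Rxx.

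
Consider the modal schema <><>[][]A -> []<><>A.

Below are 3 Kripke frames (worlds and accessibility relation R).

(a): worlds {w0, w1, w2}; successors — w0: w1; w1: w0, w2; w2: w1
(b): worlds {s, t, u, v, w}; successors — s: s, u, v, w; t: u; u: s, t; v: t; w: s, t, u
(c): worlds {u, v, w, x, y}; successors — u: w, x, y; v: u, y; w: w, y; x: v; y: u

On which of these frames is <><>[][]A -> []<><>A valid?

(c)

This is the axiom for a generalized confluence (Geach) condition; its first-order frame correspondent is forall x forall y forall z ((x R^2 y & xRz) -> exists w (y R^2 w & z R^2 w)).
(a): fails — w0R²w0, w0Rw1 but no w with w0R²w and w1R²w.
(b): fails — sR²t, sRv but no w* with tR²w* and vR²w*.
(c): condition met.
Valid on: (c).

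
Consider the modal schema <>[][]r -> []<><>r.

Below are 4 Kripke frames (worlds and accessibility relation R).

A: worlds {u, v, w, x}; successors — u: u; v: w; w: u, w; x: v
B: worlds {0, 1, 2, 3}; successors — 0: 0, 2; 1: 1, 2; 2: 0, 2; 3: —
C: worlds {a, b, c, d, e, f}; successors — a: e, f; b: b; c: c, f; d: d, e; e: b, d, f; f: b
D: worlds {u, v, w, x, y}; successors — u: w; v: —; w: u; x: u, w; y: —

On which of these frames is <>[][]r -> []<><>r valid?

Frame correspondent (Sahlqvist): forall x forall y forall z ((xRy & xRz) -> exists w (y R^2 w & z R^2 w)) — i.e. a generalized confluence (Geach) condition.
A: satisfies the condition.
B: satisfies the condition.
C: satisfies the condition.
D: fails — xRu, xRw but no t with uR²t and wR²t.
Valid on: A, B, C.

A, B, C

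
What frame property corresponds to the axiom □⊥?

□⊥ is valid iff no world has any successor (otherwise □⊥ fails at any world with one).
Conversely, on a frame with emptiness of R the schema holds at every world under every valuation.
Frame condition: ∀x ∀y ¬Rxy.

emptiness of R: ∀x ∀y ¬Rxy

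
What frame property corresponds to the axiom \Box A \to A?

Reflexivity

Suppose □A→A is valid. At any x set V(A)={w : Rxw}. Then □A holds at x, so A holds at x, i.e. Rxx.
Conversely, on a frame with reflexivity the schema holds at every world under every valuation.
Frame condition: \forall x Rxx.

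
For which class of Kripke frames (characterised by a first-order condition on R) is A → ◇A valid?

This is a form of the T axiom.
It corresponds to reflexivity: ∀x Rxx.

Reflexivity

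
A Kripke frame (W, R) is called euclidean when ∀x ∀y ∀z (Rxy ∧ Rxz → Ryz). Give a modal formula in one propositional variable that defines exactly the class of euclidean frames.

◇s → □◇s

This is the Euclidean property; the standard corresponding axiom is 5: ◇s → □◇s.
Suppose ◇s→□◇s is valid. Take Rxy, Rxz and set V(s)={y}. Then ◇s at x, so □◇s at x, so ◇s at z, so some w with Rzw has s; w=y, i.e. Rzy. By symmetry of the argument, Ryz.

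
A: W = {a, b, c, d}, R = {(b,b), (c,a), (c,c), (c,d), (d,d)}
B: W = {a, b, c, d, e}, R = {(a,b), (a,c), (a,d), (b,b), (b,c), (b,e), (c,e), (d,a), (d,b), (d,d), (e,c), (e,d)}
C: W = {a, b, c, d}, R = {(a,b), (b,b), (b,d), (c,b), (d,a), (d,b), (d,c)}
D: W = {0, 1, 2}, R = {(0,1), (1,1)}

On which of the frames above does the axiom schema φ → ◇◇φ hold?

B

This is the axiom for a generalized confluence (Geach) condition; its first-order frame correspondent is ∀x ∃w (x = w ∧ xR²w).
A: fails — at a but no w with a=w and aR²w.
B: condition met.
C: fails — at a but no w with a=w and aR²w.
D: fails — at 0 but no w with 0=w and 0R²w.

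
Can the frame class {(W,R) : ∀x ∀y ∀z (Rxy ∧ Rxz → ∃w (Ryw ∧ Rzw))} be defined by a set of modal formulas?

Yes, by ◇□q → □◇q

The condition is convergence. A defining modal formula is ◇□q → □◇q.
Suppose ◇□q→□◇q is valid. Take Rxy, Rxz and set V(q)={w : Ryw}. Then □q at y so ◇□q at x, so □◇q at x, so ◇q at z, giving w with Rzw and Ryw.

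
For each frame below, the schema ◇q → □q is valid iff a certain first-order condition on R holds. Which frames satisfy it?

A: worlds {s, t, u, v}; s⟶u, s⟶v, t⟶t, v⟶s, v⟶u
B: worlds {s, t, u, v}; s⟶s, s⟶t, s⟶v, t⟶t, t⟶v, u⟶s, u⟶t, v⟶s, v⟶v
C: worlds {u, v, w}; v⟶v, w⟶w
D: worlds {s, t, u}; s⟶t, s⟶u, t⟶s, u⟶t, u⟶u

Frame correspondent (Sahlqvist): ∀x ∀y ∀z (Rxy ∧ Rxz → y = z) — i.e. partial functionality.
A: fails — s sees both u and v.
B: fails — s sees both s and t.
C: condition met.
D: fails — s sees both t and u.
Valid on: C.

C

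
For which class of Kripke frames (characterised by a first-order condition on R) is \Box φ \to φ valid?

reflexivity: \forall x Rxx

This is the T axiom.
It corresponds to reflexivity: \forall x Rxx.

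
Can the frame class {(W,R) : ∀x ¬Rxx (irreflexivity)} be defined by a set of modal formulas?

Not modally definable

If a class were modally definable it would be closed under surjective bounded morphisms (Goldblatt–Thomason).
The 5-cycle (worlds a,b,c,d,e with a→b→c→d→e→a) is irreflexive, and the map sending every world to a single reflexive point • is a surjective bounded morphism (forth: every edge maps to (•,•); back: every world has a successor). So any modal formula valid on the 5-cycle is also valid on the reflexive point, which is not irreflexive.
Hence irreflexivity is not modally definable.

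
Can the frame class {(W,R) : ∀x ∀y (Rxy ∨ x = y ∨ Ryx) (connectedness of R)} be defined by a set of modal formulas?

If a class were modally definable it would be closed under disjoint unions (Goldblatt–Thomason).
Take 4 disjoint single-world reflexive frames: each is trivially connected, but their disjoint union has 4 worlds with no edge between distinct components, so it is not connected.
So no modal formula (or set of formulas) defines exactly the connected frames.

No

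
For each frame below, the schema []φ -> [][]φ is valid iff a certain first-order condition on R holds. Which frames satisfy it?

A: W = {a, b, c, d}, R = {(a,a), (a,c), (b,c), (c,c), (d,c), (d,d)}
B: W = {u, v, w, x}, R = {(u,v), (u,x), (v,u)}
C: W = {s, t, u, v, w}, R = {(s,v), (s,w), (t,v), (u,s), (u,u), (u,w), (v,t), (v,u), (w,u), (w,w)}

A

This is the axiom for transitivity; its first-order frame correspondent is forall x forall y forall z (Rxy & Ryz -> Rxz).
A: ✓.
B: fails — Ruv and Rvu but not Ruu.
C: fails — Rtv and Rvt but not Rtt.
Valid on: A.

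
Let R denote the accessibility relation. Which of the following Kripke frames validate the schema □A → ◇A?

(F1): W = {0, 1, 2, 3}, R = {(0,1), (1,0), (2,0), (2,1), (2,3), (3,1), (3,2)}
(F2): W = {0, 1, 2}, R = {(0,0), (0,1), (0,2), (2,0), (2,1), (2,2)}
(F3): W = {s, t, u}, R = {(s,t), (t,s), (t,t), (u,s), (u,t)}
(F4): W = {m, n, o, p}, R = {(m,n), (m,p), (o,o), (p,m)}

(F1), (F3)

This is the axiom for seriality; its first-order frame correspondent is ∀x ∃y Rxy.
(F1): satisfies the condition.
(F2): fails — world 1 has no successor.
(F3): satisfies the condition.
(F4): fails — world n has no successor.
Valid on: (F1), (F3).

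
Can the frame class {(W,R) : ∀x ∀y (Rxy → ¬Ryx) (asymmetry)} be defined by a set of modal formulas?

Not modally definable

Modal frame validity is preserved under surjective bounded morphisms.
The 5-cycle (worlds 0,1,2,3,4 with 0→1→2→3→4→0) is asymmetric. Mapping every world to a single reflexive point • is a surjective bounded morphism, and the reflexive point is not asymmetric (R•• but asymmetry requires ¬R••).
Hence asymmetry is not modally definable.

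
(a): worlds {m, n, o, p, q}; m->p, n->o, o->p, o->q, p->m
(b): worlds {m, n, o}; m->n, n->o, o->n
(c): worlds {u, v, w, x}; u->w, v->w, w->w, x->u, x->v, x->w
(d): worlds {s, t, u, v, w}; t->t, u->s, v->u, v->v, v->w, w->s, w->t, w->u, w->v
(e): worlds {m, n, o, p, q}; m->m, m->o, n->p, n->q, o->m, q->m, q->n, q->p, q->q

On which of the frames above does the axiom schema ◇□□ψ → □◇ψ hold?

(c)

This is the axiom for a generalized confluence (Geach) condition; its first-order frame correspondent is ∀x ∀y ∀z ((xRy ∧ xRz) → ∃w (yR²w ∧ zRw)).
(a): fails — mRp, mRp but no w with pR²w and pRw.
(b): fails — mRn, mRn but no w with nR²w and nRw.
(c): satisfies the condition.
(d): fails — uRs, uRs but no w* with sR²w* and sRw*.
(e): fails — nRp, nRp but no w with pR²w and pRw.
Valid on: (c).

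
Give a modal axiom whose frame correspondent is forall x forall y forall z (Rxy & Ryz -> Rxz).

□p → □□p

The condition is transitivity. The 4 schema □p → □□p defines it.
Suppose □p→□□p is valid. Take Rxy, Ryz and set V(p)={w : Rxw}. Then □p at x, so □□p at x, so □p at y, so p at z, i.e. Rxz.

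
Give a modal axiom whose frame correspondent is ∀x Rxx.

A defining formula is □s → s (the T axiom).
Suppose □s→s is valid. At any x set V(s)={w : Rxw}. Then □s holds at x, so s holds at x, i.e. Rxx.

□s → s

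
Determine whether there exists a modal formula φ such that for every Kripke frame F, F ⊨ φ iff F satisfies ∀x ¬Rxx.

No — not modally definable

Modal frame validity is preserved under surjective bounded morphisms.
The 4-cycle (worlds 0,1,2,3 with 0→1→2→3→0) is irreflexive, and the map sending every world to a single reflexive point • is a surjective bounded morphism (forth: every edge maps to (•,•); back: every world has a successor). So any modal formula valid on the 4-cycle is also valid on the reflexive point, which is not irreflexive.
So no modal formula (or set of formulas) defines exactly the irreflexive frames.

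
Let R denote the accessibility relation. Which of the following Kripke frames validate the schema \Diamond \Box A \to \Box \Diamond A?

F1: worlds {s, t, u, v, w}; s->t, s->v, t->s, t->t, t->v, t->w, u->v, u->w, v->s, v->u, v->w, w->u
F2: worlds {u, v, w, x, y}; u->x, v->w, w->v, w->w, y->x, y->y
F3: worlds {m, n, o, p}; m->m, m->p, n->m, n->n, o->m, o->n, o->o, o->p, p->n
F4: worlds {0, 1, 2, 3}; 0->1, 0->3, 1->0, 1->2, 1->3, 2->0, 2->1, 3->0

This is the axiom for convergence; its first-order frame correspondent is \forall x \forall y \forall z (Rxy \wedge Rxz \to \exists w (Ryw \wedge Rzw)).
F1: fails — Rtv and Rts but v and s have no common successor.
F2: fails — Rux and Rux but x and x have no common successor.
F3: fails — Rmm and Rmp but m and p have no common successor.
F4: fails — R10 and R13 but 0 and 3 have no common successor.

none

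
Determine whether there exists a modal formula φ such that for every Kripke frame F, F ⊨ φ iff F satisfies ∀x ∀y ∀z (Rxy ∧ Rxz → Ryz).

Yes: it is the Euclidean property, defined by the 5 schema ◇q → □◇q.
Suppose ◇q→□◇q is valid. Take Rxy, Rxz and set V(q)={y}. Then ◇q at x, so □◇q at x, so ◇q at z, so some w with Rzw has q; w=y, i.e. Rzy. By symmetry of the argument, Ryz.

Definable; ◇q → □◇q defines it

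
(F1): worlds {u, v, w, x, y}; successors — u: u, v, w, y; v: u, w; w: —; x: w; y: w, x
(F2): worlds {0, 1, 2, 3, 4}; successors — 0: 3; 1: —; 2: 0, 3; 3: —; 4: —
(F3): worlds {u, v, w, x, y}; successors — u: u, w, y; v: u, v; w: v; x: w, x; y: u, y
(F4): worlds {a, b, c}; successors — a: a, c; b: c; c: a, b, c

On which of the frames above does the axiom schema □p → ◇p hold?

Frame correspondent (Sahlqvist): ∀x ∃y Rxy — i.e. seriality.
(F1): fails — world w has no successor.
(F2): fails — world 1 has no successor.
(F3): holds.
(F4): holds.
Valid on: (F3), (F4).

(F3), (F4)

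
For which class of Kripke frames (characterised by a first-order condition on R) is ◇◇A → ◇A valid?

Transitivity

This is a form of the 4 axiom.
It corresponds to transitivity: ∀x ∀y ∀z (Rxy ∧ Ryz → Rxz).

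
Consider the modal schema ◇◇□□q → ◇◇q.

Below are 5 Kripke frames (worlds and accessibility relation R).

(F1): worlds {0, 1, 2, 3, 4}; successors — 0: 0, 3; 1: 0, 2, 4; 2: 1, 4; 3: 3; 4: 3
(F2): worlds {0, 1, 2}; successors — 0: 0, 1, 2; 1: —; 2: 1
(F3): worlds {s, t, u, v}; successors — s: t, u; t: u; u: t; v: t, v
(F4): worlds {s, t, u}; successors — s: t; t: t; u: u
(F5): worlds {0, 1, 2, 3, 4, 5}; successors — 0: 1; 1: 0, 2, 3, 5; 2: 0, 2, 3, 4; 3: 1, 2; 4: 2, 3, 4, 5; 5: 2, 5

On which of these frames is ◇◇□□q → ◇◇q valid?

Frame correspondent (Sahlqvist): ∀x ∀y (xR²y → ∃w (yR²w ∧ xR²w)) — i.e. a generalized confluence (Geach) condition.
(F1): condition met.
(F2): fails — 0R²1 but no w with 1R²w and 0R²w.
(F3): condition met.
(F4): condition met.
(F5): condition met.
Valid on: (F1), (F3), (F4), (F5).

(F1), (F3), (F4), (F5)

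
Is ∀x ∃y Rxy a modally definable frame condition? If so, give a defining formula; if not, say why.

Definable; □r → ◇r defines it

Yes: it is seriality, defined by the D schema □r → ◇r.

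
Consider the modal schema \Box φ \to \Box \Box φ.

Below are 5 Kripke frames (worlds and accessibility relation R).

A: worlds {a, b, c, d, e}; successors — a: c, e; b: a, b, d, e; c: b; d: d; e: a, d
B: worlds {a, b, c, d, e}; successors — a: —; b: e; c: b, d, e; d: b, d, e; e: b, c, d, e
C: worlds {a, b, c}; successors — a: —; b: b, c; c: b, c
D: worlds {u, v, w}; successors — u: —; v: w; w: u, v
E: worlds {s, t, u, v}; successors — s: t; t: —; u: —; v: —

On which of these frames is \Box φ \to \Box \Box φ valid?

C, E

The schema corresponds to transitivity: \forall x \forall y \forall z (Rxy \wedge Ryz \to Rxz).
A: fails — Rea and Rae but not Ree.
B: fails — Rce and Rec but not Rcc.
C: ✓.
D: fails — Rwv and Rvw but not Rww.
E: ✓.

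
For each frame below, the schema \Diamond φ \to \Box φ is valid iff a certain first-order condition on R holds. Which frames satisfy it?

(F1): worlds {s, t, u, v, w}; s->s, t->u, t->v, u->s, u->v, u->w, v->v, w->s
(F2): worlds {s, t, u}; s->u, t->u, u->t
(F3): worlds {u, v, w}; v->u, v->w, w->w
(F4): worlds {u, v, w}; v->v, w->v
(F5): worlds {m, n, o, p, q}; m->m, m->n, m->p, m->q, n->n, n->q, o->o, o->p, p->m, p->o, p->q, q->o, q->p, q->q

(F2), (F4)

This is the axiom for partial functionality; its first-order frame correspondent is \forall x \forall y \forall z (Rxy \wedge Rxz \to y = z).
(F1): fails — t sees both u and v.
(F2): satisfies the condition.
(F3): fails — v sees both u and w.
(F4): satisfies the condition.
(F5): fails — m sees both m and n.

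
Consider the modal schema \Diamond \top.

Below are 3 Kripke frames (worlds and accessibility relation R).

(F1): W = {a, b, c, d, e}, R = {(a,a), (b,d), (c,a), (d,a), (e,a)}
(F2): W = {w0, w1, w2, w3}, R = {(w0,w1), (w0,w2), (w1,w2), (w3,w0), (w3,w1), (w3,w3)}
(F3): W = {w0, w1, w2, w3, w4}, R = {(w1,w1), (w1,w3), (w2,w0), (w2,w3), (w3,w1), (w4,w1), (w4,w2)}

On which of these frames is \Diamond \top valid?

The schema corresponds to seriality: \forall x \exists y Rxy.
(F1): holds.
(F2): fails — world w2 has no successor.
(F3): fails — world w0 has no successor.
Valid on: (F1).

(F1)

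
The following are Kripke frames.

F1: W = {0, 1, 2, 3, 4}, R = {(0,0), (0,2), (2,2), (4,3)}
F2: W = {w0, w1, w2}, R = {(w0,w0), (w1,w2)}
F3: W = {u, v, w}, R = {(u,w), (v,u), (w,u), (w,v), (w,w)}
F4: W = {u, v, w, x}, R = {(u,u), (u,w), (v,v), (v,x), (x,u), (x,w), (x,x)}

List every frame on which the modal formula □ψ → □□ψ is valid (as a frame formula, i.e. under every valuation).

This is the axiom for transitivity; its first-order frame correspondent is ∀x ∀y ∀z (Rxy ∧ Ryz → Rxz).
F1: holds.
F2: holds.
F3: fails — Ruw and Rwu but not Ruu.
F4: fails — Rvx and Rxw but not Rvw.

F1, F2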